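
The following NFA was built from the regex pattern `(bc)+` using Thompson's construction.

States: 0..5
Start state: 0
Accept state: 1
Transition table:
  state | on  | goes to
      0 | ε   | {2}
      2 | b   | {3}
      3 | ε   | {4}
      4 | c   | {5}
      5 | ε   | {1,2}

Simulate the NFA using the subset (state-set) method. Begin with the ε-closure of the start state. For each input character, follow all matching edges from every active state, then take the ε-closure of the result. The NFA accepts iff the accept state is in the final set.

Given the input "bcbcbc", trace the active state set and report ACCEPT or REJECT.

start: ε-closure({0}) = {0,2}
'b' @ 1: {3,4}
'c' @ 2: {1,2,5}  [accepting]
'b' @ 3: {3,4}
'c' @ 4: {1,2,5}  [accepting]
'b' @ 5: {3,4}
'c' @ 6: {1,2,5}  [accepting]
end set {1,2,5} — state 1 in

Answer: ACCEPT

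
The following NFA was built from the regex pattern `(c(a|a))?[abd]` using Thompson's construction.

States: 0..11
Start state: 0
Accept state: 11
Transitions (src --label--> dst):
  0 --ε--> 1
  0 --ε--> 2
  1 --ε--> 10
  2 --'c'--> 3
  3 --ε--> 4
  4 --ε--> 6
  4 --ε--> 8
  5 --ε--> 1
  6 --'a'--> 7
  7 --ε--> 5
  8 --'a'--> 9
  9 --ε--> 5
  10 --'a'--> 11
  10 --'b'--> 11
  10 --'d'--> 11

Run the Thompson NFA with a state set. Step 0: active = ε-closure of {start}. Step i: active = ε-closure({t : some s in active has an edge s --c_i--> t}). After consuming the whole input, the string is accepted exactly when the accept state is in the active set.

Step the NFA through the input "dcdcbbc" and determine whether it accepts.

start: ε-closure({0}) = {0,1,2,10}
'd' @ 1: {11}  [accepting]
'c' @ 2: {}  — dead — no transitions
rest 'dcbbc' ignored (set empty)
after full input: {}  (accept=11 not in)

Answer: REJECT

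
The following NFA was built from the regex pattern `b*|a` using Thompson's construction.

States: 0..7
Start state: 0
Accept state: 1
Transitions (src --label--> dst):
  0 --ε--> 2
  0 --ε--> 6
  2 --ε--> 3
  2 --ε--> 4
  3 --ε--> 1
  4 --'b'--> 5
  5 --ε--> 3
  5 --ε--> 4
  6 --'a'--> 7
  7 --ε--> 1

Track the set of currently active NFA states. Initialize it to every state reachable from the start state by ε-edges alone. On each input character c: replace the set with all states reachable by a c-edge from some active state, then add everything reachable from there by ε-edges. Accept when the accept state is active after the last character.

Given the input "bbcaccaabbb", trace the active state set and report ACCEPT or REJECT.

Answer: REJECT

Steps:
start: ε-closure({0}) = {0,1,2,3,4,6}
'b' @ 1: {1,3,4,5}  ✓accept
'b' @ 2: {1,3,4,5}  ✓accept
'c' @ 3: {}  — state set empty
rest 'accaabbb' ignored (set empty)
end set {} — state 1 not in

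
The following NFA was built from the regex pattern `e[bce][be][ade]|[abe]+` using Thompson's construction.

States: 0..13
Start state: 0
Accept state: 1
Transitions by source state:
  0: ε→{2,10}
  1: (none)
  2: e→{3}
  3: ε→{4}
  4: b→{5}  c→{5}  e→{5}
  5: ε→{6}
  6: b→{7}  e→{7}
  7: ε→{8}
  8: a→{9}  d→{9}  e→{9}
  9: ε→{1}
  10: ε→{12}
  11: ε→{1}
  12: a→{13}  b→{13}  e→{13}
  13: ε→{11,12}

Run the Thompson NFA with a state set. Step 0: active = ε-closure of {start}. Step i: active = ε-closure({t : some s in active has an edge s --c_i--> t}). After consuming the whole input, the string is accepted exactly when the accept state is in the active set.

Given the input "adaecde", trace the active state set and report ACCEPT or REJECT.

Answer: REJECT

Derivation:
start: ε-closure({0}) = {0,2,10,12}
'a' @ 1: {1,11,12,13}  ✓accept
'd' @ 2: {}  — no active states
rest 'aecde' ignored (set empty)
after full input: {}  (accept=1 not in)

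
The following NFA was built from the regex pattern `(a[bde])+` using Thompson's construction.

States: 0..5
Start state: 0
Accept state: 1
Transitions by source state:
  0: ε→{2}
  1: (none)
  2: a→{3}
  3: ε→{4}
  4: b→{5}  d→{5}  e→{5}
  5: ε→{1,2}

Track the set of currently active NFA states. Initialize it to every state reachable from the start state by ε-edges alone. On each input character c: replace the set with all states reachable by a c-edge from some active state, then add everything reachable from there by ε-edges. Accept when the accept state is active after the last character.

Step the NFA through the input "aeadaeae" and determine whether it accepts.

initial (ε-close {0}): {0,2}
'a' @ 1: {3,4}
'e' @ 2: {1,2,5}  [accepting]
'a' @ 3: {3,4}
'd' @ 4: {1,2,5}  [accepting]
'a' @ 5: {3,4}
'e' @ 6: {1,2,5}  [accepting]
'a' @ 7: {3,4}
'e' @ 8: {1,2,5}  [accepting]
after full input: {1,2,5}  (accept=1 in)

Answer: ACCEPT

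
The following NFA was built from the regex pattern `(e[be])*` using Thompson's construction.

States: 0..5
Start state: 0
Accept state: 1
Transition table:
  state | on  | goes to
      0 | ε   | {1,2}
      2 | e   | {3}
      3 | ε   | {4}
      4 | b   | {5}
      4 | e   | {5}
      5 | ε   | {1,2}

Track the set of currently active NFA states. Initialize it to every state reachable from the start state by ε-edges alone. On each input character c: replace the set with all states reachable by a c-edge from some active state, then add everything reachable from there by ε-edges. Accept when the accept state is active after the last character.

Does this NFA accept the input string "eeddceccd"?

Answer: REJECT

Trace:
S₀ = ε-closure({0}) = {0,1,2}
'e' @ 1: {3,4}
'e' @ 2: {1,2,5}  ✓accept
'd' @ 3: {}  — state set empty
rest 'dceccd' ignored (set empty)
final: {}; accept 1 not in set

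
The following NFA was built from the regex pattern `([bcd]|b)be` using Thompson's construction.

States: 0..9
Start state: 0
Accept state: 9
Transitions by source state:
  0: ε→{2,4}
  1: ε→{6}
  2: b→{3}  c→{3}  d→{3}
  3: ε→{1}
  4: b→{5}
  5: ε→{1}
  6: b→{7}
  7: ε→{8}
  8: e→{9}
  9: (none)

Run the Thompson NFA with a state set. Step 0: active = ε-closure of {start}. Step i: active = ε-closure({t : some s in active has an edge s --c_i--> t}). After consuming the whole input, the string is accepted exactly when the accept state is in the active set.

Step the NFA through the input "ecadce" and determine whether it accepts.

Answer: REJECT

Trace:
initial (ε-close {0}): {0,2,4}
'e' @ 1: {}  — dead — no transitions
rest 'cadce' ignored (set empty)
end set {} — state 9 not in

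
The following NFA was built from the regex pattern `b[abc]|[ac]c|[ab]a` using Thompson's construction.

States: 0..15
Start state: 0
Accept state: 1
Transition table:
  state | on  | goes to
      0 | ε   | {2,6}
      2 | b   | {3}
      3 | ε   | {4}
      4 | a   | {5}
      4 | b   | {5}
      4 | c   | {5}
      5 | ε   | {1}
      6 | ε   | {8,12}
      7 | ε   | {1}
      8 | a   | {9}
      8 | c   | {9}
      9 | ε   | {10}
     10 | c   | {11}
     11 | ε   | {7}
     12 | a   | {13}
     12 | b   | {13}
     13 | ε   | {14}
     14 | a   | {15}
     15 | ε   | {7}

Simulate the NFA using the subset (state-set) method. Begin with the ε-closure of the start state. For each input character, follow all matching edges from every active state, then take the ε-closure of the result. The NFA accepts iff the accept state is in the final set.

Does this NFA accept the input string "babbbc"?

Answer: REJECT

Derivation:
start: ε-closure({0}) = {0,2,6,8,12}
'b' @ 1: {3,4,13,14}
'a' @ 2: {1,5,7,15}  (accept∈set)
'b' @ 3: {}  — dead — no transitions
rest 'bbc' ignored (set empty)
end set {} — state 1 not in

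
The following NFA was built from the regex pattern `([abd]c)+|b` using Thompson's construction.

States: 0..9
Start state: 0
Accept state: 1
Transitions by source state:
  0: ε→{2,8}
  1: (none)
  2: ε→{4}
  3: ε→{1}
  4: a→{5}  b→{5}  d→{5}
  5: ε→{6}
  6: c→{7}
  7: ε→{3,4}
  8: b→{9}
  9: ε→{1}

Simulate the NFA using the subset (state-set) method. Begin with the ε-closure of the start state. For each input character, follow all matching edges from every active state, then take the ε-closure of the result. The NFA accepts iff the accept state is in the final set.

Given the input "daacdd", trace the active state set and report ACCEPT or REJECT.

initial (ε-close {0}): {0,2,4,8}
'd' @ 1: {5,6}
'a' @ 2: {}  — no active states
rest 'acdd' ignored (set empty)
end set {} — state 1 not in

Answer: REJECT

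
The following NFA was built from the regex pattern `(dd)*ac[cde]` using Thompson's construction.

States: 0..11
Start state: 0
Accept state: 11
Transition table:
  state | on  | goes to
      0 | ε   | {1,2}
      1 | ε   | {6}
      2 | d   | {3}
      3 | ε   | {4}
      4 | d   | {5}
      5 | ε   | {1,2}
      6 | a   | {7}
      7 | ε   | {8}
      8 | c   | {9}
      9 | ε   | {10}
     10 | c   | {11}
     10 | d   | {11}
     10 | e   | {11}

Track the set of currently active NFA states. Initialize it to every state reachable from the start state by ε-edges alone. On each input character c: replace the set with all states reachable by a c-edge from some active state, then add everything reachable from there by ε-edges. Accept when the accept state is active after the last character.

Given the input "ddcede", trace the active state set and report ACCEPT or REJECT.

initial (ε-close {0}): {0,1,2,6}
'd' @ 1: {3,4}
'd' @ 2: {1,2,5,6}
'c' @ 3: {}  — state set empty
rest 'ede' ignored (set empty)
after full input: {}  (accept=11 not in)

Answer: REJECT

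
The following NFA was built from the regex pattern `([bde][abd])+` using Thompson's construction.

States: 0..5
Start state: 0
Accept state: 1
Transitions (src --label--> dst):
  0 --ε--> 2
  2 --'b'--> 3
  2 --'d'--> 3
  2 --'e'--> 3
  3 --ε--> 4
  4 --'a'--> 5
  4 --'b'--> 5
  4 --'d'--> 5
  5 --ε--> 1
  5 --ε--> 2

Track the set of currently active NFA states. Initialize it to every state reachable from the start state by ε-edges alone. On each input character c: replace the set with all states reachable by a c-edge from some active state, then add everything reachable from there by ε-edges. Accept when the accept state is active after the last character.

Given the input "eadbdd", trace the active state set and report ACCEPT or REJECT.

Answer: ACCEPT

Steps:
start: ε-closure({0}) = {0,2}
'e' @ 1: {3,4}
'a' @ 2: {1,2,5}  [accepting]
'd' @ 3: {3,4}
'b' @ 4: {1,2,5}  [accepting]
'd' @ 5: {3,4}
'd' @ 6: {1,2,5}  [accepting]
end set {1,2,5} — state 1 in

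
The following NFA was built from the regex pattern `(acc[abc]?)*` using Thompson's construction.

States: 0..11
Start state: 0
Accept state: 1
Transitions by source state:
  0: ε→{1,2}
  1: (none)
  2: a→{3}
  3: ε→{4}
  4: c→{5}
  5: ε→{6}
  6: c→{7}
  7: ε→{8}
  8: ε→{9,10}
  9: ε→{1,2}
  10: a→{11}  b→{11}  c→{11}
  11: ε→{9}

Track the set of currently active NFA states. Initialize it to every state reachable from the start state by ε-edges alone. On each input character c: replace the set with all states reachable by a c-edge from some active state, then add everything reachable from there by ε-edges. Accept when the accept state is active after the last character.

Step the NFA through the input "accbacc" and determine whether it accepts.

start: ε-closure({0}) = {0,1,2}
'a' @ 1: {3,4}
'c' @ 2: {5,6}
'c' @ 3: {1,2,7,8,9,10}  (accept∈set)
'b' @ 4: {1,2,9,11}  (accept∈set)
'a' @ 5: {3,4}
'c' @ 6: {5,6}
'c' @ 7: {1,2,7,8,9,10}  (accept∈set)
after full input: {1,2,7,8,9,10}  (accept=1 in)

Answer: ACCEPT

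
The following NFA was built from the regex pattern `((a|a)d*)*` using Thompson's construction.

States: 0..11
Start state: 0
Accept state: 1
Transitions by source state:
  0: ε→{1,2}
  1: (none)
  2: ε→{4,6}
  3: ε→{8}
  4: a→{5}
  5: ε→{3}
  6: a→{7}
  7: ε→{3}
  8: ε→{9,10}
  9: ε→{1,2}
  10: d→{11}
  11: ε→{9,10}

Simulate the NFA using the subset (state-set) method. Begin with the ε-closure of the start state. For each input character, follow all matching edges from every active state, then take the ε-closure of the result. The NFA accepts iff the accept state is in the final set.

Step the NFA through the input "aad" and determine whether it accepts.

Answer: ACCEPT

Derivation:
S₀ = ε-closure({0}) = {0,1,2,4,6}
'a' @ 1: {1,2,3,4,5,6,7,8,9,10}  ✓accept
'a' @ 2: {1,2,3,4,5,6,7,8,9,10}  ✓accept
'd' @ 3: {1,2,4,6,9,10,11}  ✓accept
after full input: {1,2,4,6,9,10,11}  (accept=1 in)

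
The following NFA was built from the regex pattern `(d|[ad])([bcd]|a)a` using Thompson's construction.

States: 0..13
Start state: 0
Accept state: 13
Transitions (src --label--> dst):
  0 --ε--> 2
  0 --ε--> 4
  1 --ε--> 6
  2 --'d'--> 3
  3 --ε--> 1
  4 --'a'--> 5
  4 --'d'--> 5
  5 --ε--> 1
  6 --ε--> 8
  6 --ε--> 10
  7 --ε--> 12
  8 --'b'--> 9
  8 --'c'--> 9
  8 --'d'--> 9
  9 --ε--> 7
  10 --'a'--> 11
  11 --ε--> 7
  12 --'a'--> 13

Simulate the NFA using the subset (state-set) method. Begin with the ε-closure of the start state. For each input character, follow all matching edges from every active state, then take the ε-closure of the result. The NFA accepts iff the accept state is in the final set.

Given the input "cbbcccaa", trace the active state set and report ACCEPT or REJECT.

Answer: REJECT

Steps:
start: ε-closure({0}) = {0,2,4}
'c' @ 1: {}  — dead — no transitions
rest 'bbcccaa' ignored (set empty)
after full input: {}  (accept=13 not in)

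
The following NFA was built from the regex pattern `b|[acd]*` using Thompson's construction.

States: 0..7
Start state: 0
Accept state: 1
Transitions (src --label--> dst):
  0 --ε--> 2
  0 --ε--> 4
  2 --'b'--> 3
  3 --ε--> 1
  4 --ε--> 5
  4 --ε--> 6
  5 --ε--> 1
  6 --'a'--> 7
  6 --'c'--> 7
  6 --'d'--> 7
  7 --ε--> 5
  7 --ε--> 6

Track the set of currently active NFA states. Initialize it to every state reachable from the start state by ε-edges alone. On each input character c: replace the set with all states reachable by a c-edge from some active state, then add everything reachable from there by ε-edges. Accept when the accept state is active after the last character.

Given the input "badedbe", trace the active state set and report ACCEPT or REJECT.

Answer: REJECT

Trace:
initial (ε-close {0}): {0,1,2,4,5,6}
'b' @ 1: {1,3}  (accept∈set)
'a' @ 2: {}  — no active states
rest 'dedbe' ignored (set empty)
end set {} — state 1 not in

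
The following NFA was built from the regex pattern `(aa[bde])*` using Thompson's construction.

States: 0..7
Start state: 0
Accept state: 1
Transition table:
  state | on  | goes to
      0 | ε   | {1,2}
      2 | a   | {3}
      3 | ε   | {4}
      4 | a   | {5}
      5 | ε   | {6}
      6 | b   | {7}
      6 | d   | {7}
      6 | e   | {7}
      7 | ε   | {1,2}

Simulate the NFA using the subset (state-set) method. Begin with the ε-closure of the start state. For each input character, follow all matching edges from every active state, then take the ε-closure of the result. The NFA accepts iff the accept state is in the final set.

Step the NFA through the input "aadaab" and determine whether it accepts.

S₀ = ε-closure({0}) = {0,1,2}
'a' @ 1: {3,4}
'a' @ 2: {5,6}
'd' @ 3: {1,2,7}  ✓accept
'a' @ 4: {3,4}
'a' @ 5: {5,6}
'b' @ 6: {1,2,7}  ✓accept
after full input: {1,2,7}  (accept=1 in)

Answer: ACCEPT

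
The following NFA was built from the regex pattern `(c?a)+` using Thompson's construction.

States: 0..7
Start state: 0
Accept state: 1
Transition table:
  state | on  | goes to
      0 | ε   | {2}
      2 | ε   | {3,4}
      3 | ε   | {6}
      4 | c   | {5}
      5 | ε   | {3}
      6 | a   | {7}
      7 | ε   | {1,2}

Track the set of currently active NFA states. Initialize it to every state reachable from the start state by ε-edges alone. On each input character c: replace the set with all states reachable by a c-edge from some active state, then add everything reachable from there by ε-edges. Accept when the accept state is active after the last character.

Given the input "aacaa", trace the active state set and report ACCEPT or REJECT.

Answer: ACCEPT

Derivation:
initial (ε-close {0}): {0,2,3,4,6}
'a' @ 1: {1,2,3,4,6,7}  ✓accept
'a' @ 2: {1,2,3,4,6,7}  ✓accept
'c' @ 3: {3,5,6}
'a' @ 4: {1,2,3,4,6,7}  ✓accept
'a' @ 5: {1,2,3,4,6,7}  ✓accept
after full input: {1,2,3,4,6,7}  (accept=1 in)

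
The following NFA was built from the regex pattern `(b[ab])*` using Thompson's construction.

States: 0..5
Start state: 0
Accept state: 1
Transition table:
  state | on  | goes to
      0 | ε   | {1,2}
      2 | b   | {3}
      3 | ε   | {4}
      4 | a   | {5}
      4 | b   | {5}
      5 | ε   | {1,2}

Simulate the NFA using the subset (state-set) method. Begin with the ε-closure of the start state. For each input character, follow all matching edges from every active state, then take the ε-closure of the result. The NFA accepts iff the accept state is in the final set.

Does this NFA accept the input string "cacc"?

Answer: REJECT

Steps:
start: ε-closure({0}) = {0,1,2}
'c' @ 1: {}  — dead — no transitions
rest 'acc' ignored (set empty)
final: {}; accept 1 not in set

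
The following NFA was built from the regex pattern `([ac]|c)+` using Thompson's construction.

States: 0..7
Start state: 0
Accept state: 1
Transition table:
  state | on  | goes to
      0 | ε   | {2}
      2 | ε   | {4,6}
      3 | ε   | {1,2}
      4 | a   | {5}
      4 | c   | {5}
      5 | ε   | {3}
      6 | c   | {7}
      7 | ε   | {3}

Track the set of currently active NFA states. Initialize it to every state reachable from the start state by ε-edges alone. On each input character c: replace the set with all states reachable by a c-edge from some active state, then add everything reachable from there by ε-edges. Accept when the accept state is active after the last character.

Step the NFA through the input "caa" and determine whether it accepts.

Answer: ACCEPT

Steps:
start: ε-closure({0}) = {0,2,4,6}
'c' @ 1: {1,2,3,4,5,6,7}  ✓accept
'a' @ 2: {1,2,3,4,5,6}  ✓accept
'a' @ 3: {1,2,3,4,5,6}  ✓accept
after full input: {1,2,3,4,5,6}  (accept=1 in)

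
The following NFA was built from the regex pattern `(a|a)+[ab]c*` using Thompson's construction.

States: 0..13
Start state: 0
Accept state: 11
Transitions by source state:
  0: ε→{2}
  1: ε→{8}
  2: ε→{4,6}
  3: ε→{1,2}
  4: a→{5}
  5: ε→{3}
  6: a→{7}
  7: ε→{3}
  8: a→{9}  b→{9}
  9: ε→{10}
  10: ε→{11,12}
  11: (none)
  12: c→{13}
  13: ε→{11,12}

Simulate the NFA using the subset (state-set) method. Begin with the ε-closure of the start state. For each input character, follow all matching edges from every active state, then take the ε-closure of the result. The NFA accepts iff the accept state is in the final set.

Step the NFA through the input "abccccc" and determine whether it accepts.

Answer: ACCEPT

Derivation:
S₀ = ε-closure({0}) = {0,2,4,6}
'a' @ 1: {1,2,3,4,5,6,7,8}
'b' @ 2: {9,10,11,12}  [accepting]
'c' @ 3: {11,12,13}  [accepting]
'c' @ 4: {11,12,13}  [accepting]
'c' @ 5: {11,12,13}  [accepting]
'c' @ 6: {11,12,13}  [accepting]
'c' @ 7: {11,12,13}  [accepting]
final: {11,12,13}; accept 11 in set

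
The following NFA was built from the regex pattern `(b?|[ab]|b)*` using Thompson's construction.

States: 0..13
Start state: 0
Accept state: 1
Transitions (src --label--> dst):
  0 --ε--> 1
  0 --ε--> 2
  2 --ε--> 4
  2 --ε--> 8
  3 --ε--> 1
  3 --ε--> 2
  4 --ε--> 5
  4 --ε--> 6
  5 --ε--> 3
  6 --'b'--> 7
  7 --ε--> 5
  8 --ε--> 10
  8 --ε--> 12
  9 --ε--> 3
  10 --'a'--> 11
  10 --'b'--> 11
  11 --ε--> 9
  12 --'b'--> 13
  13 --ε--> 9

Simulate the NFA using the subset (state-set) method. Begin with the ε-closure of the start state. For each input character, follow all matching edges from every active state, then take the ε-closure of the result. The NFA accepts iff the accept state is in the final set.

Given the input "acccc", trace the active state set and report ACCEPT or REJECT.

Answer: REJECT

Derivation:
S₀ = ε-closure({0}) = {0,1,2,3,4,5,6,8,10,12}
'a' @ 1: {1,2,3,4,5,6,8,9,10,11,12}  (accept∈set)
'c' @ 2: {}  — dead — no transitions
rest 'ccc' ignored (set empty)
final: {}; accept 1 not in set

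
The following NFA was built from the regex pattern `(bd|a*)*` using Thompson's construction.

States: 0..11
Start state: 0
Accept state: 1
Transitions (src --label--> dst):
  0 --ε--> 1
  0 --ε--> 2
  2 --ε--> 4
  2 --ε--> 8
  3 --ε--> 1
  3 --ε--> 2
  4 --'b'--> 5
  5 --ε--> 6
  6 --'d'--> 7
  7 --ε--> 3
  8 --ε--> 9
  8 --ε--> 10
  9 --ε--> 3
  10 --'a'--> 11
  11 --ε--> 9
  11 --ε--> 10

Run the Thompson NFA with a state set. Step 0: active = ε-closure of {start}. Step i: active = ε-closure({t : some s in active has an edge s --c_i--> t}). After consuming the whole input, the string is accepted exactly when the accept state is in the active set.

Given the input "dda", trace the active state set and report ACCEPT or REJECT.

S₀ = ε-closure({0}) = {0,1,2,3,4,8,9,10}
'd' @ 1: {}  — dead — no transitions
rest 'da' ignored (set empty)
after full input: {}  (accept=1 not in)

Answer: REJECT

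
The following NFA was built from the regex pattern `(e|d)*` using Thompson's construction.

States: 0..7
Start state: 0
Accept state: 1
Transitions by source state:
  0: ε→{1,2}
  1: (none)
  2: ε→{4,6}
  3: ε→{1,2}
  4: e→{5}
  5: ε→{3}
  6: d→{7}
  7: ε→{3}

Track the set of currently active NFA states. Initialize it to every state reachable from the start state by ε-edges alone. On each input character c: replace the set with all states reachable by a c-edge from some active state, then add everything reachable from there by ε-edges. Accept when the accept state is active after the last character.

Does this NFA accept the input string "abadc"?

S₀ = ε-closure({0}) = {0,1,2,4,6}
'a' @ 1: {}  — state set empty
rest 'badc' ignored (set empty)
end set {} — state 1 not in

Answer: REJECT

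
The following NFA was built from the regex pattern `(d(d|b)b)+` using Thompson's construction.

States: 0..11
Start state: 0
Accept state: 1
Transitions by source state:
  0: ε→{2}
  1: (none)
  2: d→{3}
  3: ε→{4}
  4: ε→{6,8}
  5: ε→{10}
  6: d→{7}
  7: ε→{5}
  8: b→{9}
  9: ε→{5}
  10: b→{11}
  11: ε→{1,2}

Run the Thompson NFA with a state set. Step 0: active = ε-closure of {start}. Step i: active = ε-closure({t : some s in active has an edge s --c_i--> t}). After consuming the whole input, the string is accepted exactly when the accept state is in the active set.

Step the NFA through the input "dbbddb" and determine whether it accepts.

Answer: ACCEPT

Trace:
S₀ = ε-closure({0}) = {0,2}
'd' @ 1: {3,4,6,8}
'b' @ 2: {5,9,10}
'b' @ 3: {1,2,11}  [accepting]
'd' @ 4: {3,4,6,8}
'd' @ 5: {5,7,10}
'b' @ 6: {1,2,11}  [accepting]
final: {1,2,11}; accept 1 in set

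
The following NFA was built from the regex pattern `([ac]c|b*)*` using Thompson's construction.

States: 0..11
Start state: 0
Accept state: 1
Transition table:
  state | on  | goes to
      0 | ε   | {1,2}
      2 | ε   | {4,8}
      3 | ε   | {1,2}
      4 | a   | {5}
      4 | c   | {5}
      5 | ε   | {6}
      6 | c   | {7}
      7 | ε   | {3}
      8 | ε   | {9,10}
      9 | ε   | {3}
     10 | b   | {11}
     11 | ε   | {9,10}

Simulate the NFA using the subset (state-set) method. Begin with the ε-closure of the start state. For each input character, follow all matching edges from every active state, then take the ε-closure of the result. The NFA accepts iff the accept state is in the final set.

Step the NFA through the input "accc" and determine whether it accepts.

Answer: ACCEPT

Derivation:
S₀ = ε-closure({0}) = {0,1,2,3,4,8,9,10}
'a' @ 1: {5,6}
'c' @ 2: {1,2,3,4,7,8,9,10}  ✓accept
'c' @ 3: {5,6}
'c' @ 4: {1,2,3,4,7,8,9,10}  ✓accept
end set {1,2,3,4,7,8,9,10} — state 1 in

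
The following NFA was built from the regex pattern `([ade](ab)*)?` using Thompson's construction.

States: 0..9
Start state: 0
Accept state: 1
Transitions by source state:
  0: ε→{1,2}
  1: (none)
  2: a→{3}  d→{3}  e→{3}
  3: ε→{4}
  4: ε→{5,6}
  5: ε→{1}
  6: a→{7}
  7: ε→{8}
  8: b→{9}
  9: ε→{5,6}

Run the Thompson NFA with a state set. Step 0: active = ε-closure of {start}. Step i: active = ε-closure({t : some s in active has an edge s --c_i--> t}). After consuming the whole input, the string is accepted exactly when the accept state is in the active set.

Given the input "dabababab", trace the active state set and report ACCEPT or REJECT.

Answer: ACCEPT

Steps:
start: ε-closure({0}) = {0,1,2}
'd' @ 1: {1,3,4,5,6}  ✓accept
'a' @ 2: {7,8}
'b' @ 3: {1,5,6,9}  ✓accept
'a' @ 4: {7,8}
'b' @ 5: {1,5,6,9}  ✓accept
'a' @ 6: {7,8}
'b' @ 7: {1,5,6,9}  ✓accept
'a' @ 8: {7,8}
'b' @ 9: {1,5,6,9}  ✓accept
after full input: {1,5,6,9}  (accept=1 in)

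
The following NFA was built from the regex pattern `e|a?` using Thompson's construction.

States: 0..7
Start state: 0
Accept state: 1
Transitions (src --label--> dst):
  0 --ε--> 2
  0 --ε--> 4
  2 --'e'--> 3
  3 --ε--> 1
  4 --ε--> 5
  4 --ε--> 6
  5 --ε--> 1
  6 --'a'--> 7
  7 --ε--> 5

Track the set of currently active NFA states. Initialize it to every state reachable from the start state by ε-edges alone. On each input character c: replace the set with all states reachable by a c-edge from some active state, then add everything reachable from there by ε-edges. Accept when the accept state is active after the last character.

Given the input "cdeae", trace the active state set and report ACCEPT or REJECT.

S₀ = ε-closure({0}) = {0,1,2,4,5,6}
'c' @ 1: {}  — dead — no transitions
rest 'deae' ignored (set empty)
end set {} — state 1 not in

Answer: REJECT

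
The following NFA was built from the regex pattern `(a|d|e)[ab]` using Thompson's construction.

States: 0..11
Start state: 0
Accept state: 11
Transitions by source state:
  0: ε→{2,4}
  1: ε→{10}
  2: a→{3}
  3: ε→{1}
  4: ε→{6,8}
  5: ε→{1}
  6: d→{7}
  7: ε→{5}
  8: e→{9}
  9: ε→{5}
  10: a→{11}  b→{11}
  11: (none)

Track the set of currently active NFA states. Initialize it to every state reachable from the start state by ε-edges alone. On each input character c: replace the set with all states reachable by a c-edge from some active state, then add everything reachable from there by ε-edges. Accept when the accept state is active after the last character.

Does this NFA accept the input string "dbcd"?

Answer: REJECT

Derivation:
initial (ε-close {0}): {0,2,4,6,8}
'd' @ 1: {1,5,7,10}
'b' @ 2: {11}  ✓accept
'c' @ 3: {}  — dead — no transitions
rest 'd' ignored (set empty)
end set {} — state 11 not in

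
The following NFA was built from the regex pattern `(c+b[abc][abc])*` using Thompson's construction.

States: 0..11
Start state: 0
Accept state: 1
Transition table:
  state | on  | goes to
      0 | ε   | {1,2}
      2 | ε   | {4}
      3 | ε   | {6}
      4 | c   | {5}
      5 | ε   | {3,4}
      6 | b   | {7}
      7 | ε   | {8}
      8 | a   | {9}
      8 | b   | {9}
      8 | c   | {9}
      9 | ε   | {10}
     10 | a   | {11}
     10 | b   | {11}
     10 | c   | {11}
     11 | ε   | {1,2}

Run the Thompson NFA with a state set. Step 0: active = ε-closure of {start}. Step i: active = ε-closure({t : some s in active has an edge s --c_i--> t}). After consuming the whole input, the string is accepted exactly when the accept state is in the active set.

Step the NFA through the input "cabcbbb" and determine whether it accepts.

initial (ε-close {0}): {0,1,2,4}
'c' @ 1: {3,4,5,6}
'a' @ 2: {}  — state set empty
rest 'bcbbb' ignored (set empty)
after full input: {}  (accept=1 not in)

Answer: REJECT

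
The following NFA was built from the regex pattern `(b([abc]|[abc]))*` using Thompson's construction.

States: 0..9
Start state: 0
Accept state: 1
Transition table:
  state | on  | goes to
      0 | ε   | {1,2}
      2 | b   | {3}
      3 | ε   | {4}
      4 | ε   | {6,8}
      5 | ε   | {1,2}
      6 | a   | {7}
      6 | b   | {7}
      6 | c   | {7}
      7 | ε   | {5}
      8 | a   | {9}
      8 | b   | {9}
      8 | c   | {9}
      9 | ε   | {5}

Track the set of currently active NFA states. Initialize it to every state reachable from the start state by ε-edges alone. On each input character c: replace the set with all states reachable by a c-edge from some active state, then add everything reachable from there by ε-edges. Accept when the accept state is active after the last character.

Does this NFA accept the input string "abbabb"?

Answer: REJECT

Trace:
S₀ = ε-closure({0}) = {0,1,2}
'a' @ 1: {}  — no active states
rest 'bbabb' ignored (set empty)
end set {} — state 1 not in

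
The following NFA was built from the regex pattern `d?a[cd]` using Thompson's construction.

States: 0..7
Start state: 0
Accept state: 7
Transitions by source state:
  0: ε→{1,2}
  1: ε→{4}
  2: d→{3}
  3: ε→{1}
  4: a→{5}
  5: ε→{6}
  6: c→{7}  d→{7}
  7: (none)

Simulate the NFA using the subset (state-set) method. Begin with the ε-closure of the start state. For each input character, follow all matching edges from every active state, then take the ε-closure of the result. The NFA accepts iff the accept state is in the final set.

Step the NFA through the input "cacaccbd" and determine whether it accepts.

start: ε-closure({0}) = {0,1,2,4}
'c' @ 1: {}  — dead — no transitions
rest 'acaccbd' ignored (set empty)
end set {} — state 7 not in

Answer: REJECT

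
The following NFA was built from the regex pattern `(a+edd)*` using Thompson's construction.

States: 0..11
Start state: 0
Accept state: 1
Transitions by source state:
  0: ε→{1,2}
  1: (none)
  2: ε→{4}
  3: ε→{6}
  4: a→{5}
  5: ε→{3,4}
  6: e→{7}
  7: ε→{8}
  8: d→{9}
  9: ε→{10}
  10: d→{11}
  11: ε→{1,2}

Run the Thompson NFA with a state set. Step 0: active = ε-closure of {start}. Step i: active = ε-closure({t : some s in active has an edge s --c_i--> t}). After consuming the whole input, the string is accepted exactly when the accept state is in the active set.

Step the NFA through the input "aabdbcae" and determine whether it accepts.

initial (ε-close {0}): {0,1,2,4}
'a' @ 1: {3,4,5,6}
'a' @ 2: {3,4,5,6}
'b' @ 3: {}  — no active states
rest 'dbcae' ignored (set empty)
after full input: {}  (accept=1 not in)

Answer: REJECT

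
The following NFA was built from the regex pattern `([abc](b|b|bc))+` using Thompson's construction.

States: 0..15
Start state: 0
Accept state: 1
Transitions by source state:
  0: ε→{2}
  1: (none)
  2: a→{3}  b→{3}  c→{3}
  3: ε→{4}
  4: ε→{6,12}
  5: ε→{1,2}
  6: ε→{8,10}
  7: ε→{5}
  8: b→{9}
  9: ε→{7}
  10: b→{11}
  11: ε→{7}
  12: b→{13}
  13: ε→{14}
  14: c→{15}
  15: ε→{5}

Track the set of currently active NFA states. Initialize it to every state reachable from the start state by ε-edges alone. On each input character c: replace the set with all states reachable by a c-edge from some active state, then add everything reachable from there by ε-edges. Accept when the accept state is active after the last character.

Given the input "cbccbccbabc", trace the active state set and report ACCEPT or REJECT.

Answer: ACCEPT

Steps:
start: ε-closure({0}) = {0,2}
'c' @ 1: {3,4,6,8,10,12}
'b' @ 2: {1,2,5,7,9,11,13,14}  [accepting]
'c' @ 3: {1,2,3,4,5,6,8,10,12,15}  [accepting]
'c' @ 4: {3,4,6,8,10,12}
'b' @ 5: {1,2,5,7,9,11,13,14}  [accepting]
'c' @ 6: {1,2,3,4,5,6,8,10,12,15}  [accepting]
'c' @ 7: {3,4,6,8,10,12}
'b' @ 8: {1,2,5,7,9,11,13,14}  [accepting]
'a' @ 9: {3,4,6,8,10,12}
'b' @ 10: {1,2,5,7,9,11,13,14}  [accepting]
'c' @ 11: {1,2,3,4,5,6,8,10,12,15}  [accepting]
after full input: {1,2,3,4,5,6,8,10,12,15}  (accept=1 in)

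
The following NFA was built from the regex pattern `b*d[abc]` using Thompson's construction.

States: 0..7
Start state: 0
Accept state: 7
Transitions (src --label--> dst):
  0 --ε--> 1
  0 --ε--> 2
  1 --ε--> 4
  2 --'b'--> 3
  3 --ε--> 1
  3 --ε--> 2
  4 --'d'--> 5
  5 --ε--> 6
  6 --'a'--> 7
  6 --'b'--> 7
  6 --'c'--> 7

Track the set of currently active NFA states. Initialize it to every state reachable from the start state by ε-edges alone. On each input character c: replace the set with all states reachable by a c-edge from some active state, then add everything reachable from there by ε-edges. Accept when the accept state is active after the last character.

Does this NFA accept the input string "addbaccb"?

S₀ = ε-closure({0}) = {0,1,2,4}
'a' @ 1: {}  — dead — no transitions
rest 'ddbaccb' ignored (set empty)
final: {}; accept 7 not in set

Answer: REJECT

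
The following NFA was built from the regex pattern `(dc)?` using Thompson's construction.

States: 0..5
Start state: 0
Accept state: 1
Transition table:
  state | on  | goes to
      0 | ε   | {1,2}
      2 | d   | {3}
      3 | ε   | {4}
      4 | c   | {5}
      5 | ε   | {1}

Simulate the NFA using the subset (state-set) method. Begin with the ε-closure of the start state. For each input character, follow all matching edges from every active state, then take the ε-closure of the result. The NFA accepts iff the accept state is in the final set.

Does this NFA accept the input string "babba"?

Answer: REJECT

Derivation:
start: ε-closure({0}) = {0,1,2}
'b' @ 1: {}  — no active states
rest 'abba' ignored (set empty)
final: {}; accept 1 not in set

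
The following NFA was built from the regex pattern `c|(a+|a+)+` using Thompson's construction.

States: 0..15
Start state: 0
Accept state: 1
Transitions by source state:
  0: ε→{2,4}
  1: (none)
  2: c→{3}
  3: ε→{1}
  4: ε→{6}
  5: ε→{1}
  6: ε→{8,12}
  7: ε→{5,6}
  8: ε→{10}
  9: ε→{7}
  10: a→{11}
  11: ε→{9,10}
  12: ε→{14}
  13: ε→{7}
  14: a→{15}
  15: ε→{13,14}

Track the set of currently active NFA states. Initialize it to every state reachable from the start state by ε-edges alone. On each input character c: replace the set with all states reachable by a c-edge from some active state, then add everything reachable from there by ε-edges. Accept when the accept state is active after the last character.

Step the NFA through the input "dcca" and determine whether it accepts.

initial (ε-close {0}): {0,2,4,6,8,10,12,14}
'd' @ 1: {}  — state set empty
rest 'cca' ignored (set empty)
after full input: {}  (accept=1 not in)

Answer: REJECT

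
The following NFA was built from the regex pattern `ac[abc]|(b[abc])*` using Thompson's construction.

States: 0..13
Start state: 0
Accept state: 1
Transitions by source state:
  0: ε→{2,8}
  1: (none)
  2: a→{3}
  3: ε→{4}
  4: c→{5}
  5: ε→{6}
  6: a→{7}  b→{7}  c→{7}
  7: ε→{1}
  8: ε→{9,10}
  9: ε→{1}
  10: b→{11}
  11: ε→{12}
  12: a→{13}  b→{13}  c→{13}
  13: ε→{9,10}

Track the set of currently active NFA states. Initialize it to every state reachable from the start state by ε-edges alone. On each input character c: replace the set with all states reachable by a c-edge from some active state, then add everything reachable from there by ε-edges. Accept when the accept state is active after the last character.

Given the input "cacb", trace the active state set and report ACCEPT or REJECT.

initial (ε-close {0}): {0,1,2,8,9,10}
'c' @ 1: {}  — no active states
rest 'acb' ignored (set empty)
after full input: {}  (accept=1 not in)

Answer: REJECT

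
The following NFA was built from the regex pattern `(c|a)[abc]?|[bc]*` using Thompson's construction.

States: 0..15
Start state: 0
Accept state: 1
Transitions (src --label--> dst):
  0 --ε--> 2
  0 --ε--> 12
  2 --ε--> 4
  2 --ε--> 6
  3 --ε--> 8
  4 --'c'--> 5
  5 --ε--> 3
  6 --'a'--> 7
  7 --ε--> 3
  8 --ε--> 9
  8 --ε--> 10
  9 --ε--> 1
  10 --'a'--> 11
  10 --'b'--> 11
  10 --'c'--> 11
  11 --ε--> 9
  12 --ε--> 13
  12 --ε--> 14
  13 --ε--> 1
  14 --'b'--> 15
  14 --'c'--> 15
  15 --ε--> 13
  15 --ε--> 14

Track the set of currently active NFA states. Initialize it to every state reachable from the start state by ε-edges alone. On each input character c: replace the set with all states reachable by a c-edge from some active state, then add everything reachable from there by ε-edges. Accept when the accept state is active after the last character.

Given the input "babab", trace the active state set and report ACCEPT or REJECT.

start: ε-closure({0}) = {0,1,2,4,6,12,13,14}
'b' @ 1: {1,13,14,15}  [accepting]
'a' @ 2: {}  — state set empty
rest 'bab' ignored (set empty)
end set {} — state 1 not in

Answer: REJECT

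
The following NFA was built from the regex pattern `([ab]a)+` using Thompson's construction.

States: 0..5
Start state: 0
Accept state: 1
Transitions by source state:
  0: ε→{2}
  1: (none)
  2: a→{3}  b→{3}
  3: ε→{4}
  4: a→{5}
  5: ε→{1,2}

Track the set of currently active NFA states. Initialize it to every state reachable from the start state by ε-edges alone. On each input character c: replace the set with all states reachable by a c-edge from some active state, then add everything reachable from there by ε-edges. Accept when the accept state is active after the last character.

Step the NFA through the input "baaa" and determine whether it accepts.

Answer: ACCEPT

Derivation:
S₀ = ε-closure({0}) = {0,2}
'b' @ 1: {3,4}
'a' @ 2: {1,2,5}  ✓accept
'a' @ 3: {3,4}
'a' @ 4: {1,2,5}  ✓accept
final: {1,2,5}; accept 1 in set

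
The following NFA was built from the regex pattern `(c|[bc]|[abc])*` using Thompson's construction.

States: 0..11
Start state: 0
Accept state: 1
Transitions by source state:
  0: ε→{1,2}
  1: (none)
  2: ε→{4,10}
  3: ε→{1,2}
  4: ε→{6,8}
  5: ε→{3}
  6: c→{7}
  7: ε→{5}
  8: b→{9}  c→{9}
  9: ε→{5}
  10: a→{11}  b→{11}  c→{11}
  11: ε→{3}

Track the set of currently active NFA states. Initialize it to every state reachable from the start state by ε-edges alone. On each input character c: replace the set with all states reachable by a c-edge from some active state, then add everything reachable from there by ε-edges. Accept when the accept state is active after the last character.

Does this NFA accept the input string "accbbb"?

Answer: ACCEPT

Trace:
initial (ε-close {0}): {0,1,2,4,6,8,10}
'a' @ 1: {1,2,3,4,6,8,10,11}  ✓accept
'c' @ 2: {1,2,3,4,5,6,7,8,9,10,11}  ✓accept
'c' @ 3: {1,2,3,4,5,6,7,8,9,10,11}  ✓accept
'b' @ 4: {1,2,3,4,5,6,8,9,10,11}  ✓accept
'b' @ 5: {1,2,3,4,5,6,8,9,10,11}  ✓accept
'b' @ 6: {1,2,3,4,5,6,8,9,10,11}  ✓accept
final: {1,2,3,4,5,6,8,9,10,11}; accept 1 in set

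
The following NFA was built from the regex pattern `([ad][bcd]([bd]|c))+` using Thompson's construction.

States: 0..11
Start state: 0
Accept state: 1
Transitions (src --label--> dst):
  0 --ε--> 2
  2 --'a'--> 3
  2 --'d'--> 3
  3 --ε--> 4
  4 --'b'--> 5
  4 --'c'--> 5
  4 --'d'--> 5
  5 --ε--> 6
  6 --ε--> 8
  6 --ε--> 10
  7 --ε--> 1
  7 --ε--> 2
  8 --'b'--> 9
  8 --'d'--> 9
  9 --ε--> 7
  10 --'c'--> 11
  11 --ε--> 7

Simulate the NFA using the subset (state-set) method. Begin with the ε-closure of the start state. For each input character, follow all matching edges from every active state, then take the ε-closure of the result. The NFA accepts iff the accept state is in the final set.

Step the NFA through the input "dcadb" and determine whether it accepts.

Answer: REJECT

Trace:
S₀ = ε-closure({0}) = {0,2}
'd' @ 1: {3,4}
'c' @ 2: {5,6,8,10}
'a' @ 3: {}  — no active states
rest 'db' ignored (set empty)
end set {} — state 1 not in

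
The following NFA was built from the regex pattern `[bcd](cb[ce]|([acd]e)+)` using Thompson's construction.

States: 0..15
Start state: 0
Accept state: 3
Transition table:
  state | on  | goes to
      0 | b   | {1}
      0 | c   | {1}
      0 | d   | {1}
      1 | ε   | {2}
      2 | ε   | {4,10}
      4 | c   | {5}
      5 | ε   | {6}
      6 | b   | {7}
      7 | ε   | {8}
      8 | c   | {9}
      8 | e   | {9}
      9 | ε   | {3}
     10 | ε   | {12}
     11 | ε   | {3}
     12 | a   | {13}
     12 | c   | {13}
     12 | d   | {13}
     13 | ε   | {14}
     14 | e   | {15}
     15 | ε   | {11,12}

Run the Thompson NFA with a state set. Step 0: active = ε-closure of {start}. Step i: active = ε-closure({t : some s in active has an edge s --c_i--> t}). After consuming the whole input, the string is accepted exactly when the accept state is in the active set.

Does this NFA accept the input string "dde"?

initial (ε-close {0}): {0}
'd' @ 1: {1,2,4,10,12}
'd' @ 2: {13,14}
'e' @ 3: {3,11,12,15}  (accept∈set)
end set {3,11,12,15} — state 3 in

Answer: ACCEPT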